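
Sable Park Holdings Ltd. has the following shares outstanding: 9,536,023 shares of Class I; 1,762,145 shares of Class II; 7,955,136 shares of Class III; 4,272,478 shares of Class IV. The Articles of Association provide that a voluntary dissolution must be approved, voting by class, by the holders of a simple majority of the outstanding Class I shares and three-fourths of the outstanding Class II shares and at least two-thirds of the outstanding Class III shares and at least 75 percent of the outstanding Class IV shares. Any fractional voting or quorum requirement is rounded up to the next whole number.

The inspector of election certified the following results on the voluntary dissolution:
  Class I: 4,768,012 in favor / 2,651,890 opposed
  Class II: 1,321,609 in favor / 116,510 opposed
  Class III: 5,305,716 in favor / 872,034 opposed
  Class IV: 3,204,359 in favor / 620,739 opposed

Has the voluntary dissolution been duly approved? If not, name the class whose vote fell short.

Approved — every class gave the required vote.

Class I: a majority of 9536023 is 4768012; 4,768,012 required, 4,768,012 in favor — approved.
Class II: 3/4 of 1762145 = 1321608.75, rounded up to 1321609; 1,321,609 required, 1,321,609 in favor — approved.
Class III: 2/3 of 7955136 = 5303424; 5,303,424 required, 5,305,716 in favor — approved.
Class IV: 3/4 of 4272478 = 3204358.50, rounded up to 3204359; 3,204,359 required, 3,204,359 in favor — approved.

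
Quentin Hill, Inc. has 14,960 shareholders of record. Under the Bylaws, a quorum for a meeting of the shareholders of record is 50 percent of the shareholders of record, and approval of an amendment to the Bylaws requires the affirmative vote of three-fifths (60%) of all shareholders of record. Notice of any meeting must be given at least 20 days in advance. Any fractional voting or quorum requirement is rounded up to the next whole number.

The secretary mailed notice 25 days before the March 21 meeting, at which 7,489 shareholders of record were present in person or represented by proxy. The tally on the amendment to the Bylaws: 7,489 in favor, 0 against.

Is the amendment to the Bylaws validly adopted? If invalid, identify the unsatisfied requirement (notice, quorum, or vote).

Invalid — vote requirement not satisfied.

Notice: 25 days given; 20 required. Satisfied.
Quorum: 50% of 14,960 = 7,480; 7,489 present. Satisfied.
Vote: requires three-fifths of all shareholders of record (14,960); 3/5 of 14960 = 8976, so 8,976 needed; 7,489 in favor. Not satisfied.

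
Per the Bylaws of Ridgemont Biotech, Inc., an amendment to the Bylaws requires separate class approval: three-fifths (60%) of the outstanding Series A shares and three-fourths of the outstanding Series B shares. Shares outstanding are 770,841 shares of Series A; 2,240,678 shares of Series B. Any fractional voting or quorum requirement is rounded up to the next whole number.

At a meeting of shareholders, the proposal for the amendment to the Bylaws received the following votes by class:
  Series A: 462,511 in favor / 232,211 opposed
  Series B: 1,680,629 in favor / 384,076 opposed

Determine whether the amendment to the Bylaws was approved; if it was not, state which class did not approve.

Series A: 3/5 of 770841 = 462504.60, rounded up to 462505; 462,505 required, 462,511 in favor — approved.
Series B: 3/4 of 2240678 = 1680508.50, rounded up to 1680509; 1,680,509 required, 1,680,629 in favor — approved.

Approved — every class gave the required vote.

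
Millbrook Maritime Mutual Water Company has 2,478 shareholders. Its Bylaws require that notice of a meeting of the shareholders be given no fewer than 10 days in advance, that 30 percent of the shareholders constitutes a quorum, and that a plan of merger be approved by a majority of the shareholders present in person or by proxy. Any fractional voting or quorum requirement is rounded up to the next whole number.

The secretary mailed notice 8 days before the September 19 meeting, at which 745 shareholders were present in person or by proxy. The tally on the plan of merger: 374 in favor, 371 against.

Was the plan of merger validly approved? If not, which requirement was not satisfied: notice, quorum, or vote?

Invalid — notice requirement not satisfied.

Notice: 8 days given; 10 required. Not satisfied.
Quorum: 30% of 2,478 = 743.40, rounded up to 744; 745 present. Satisfied.
Vote: requires a majority of those present (745); a majority of 745 is 373, so 373 needed; 374 in favor. Satisfied.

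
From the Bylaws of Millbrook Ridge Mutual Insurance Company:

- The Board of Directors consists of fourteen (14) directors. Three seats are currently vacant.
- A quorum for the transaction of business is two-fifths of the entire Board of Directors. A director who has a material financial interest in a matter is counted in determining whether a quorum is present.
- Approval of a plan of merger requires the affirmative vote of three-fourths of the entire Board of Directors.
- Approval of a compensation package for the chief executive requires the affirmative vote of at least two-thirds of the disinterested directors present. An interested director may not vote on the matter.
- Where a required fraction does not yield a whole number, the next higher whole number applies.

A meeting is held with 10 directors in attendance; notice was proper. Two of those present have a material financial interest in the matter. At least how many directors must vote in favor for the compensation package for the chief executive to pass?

The compensation package for the chief executive requires two-thirds of the disinterested directors present (10 − 2 = 8).
2/3 of 8 = 5.33, rounded up to 6.

6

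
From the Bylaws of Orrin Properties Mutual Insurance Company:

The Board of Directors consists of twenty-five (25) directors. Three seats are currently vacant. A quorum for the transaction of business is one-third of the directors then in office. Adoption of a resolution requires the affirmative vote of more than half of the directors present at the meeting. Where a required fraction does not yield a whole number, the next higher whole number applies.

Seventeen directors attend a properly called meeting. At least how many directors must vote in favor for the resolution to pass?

9

The resolution requires a majority of the directors present (17).
A majority of 17 is 9.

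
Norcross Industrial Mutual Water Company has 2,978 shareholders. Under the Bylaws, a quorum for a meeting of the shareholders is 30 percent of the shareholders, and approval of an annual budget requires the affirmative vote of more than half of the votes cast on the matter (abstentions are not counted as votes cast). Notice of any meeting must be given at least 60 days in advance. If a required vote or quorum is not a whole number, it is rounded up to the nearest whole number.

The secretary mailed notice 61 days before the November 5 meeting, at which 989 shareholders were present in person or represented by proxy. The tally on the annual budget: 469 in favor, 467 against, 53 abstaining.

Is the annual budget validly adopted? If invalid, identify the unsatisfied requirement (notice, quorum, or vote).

Valid — all requirements satisfied.

Notice: 61 days given; 60 required. Satisfied.
Quorum: 30% of 2,978 = 893.40, rounded up to 894; 989 present. Satisfied.
Vote: requires a majority of the votes cast (989 − 53 abstaining = 936); a majority of 936 is 469, so 469 needed; 469 in favor. Satisfied.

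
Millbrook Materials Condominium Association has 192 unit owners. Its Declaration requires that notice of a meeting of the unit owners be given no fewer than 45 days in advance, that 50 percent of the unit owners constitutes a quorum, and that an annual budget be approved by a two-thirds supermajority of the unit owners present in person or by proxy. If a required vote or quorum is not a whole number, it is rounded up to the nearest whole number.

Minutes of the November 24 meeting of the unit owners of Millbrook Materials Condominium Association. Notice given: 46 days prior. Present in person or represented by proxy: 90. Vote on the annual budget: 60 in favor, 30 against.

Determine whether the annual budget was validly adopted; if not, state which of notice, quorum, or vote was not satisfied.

Invalid — quorum requirement not satisfied.

Notice: 46 days given; 45 required. Satisfied.
Quorum: 50% of 192 = 96; 90 present. Not satisfied.
Vote: requires two-thirds of those present (90); 2/3 of 90 = 60, so 60 needed; 60 in favor. Satisfied.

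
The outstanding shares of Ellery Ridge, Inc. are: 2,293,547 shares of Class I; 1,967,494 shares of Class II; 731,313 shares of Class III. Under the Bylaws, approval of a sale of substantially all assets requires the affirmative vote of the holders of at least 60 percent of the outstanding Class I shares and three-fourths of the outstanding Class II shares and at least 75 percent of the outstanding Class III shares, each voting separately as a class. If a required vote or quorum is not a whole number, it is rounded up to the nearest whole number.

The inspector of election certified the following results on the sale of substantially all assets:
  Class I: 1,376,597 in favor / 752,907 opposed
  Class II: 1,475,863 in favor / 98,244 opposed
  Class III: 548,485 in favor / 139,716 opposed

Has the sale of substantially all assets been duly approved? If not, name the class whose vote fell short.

Class I: 3/5 of 2293547 = 1376128.20, rounded up to 1376129; 1,376,129 required, 1,376,597 in favor — approved.
Class II: 3/4 of 1967494 = 1475620.50, rounded up to 1475621; 1,475,621 required, 1,475,863 in favor — approved.
Class III: 3/4 of 731313 = 548484.75, rounded up to 548485; 548,485 required, 548,485 in favor — approved.

Approved — every class gave the required vote.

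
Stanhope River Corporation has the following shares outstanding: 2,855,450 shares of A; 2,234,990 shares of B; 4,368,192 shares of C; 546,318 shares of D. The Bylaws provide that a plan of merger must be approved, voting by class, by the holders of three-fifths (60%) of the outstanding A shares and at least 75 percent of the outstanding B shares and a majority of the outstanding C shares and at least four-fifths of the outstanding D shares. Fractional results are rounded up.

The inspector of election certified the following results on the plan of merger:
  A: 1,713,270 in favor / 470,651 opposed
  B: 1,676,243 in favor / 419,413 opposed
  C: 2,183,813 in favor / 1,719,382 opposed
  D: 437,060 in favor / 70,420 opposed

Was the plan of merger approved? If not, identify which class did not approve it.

Not approved — the C shares did not give the required vote.

A: 3/5 of 2855450 = 1713270; 1,713,270 required, 1,713,270 in favor — approved.
B: 3/4 of 2234990 = 1676242.50, rounded up to 1676243; 1,676,243 required, 1,676,243 in favor — approved.
C: a majority of 4368192 is 2184097; 2,184,097 required, 2,183,813 in favor — not approved.
D: 4/5 of 546318 = 437054.40, rounded up to 437055; 437,055 required, 437,060 in favor — approved.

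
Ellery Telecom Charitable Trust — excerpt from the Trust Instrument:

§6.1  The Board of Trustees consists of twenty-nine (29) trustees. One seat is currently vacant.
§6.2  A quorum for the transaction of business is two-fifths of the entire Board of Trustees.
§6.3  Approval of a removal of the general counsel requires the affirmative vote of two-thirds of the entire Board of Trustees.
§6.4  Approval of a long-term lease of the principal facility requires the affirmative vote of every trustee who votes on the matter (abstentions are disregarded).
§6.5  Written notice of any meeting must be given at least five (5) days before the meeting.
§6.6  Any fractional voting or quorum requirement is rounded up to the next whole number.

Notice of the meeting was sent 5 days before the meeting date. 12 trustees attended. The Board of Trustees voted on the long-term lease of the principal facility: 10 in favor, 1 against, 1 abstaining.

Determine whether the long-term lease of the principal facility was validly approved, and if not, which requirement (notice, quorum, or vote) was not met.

Notice: 5 days given; 5 required (5 ≥ 5). Satisfied.
Quorum: 12 present; quorum is 12. Satisfied.
Vote: the long-term lease of the principal facility requires the unanimous vote of the votes cast (12 present − 1 abstaining = 11). Unanimous means all 11, so 11 affirmative votes are needed; 10 voted in favor. Not satisfied.

Invalid — vote requirement not satisfied.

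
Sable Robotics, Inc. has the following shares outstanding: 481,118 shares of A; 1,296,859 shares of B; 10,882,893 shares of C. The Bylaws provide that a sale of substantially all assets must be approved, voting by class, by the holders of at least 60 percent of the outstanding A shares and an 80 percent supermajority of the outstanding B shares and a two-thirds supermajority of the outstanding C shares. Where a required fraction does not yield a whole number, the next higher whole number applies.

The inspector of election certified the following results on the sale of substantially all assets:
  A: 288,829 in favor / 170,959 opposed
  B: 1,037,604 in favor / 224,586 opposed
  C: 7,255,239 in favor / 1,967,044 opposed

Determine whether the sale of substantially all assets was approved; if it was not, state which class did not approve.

A: 3/5 of 481118 = 288670.80, rounded up to 288671; 288,671 required, 288,829 in favor — approved.
B: 4/5 of 1296859 = 1037487.20, rounded up to 1037488; 1,037,488 required, 1,037,604 in favor — approved.
C: 2/3 of 10882893 = 7255262; 7,255,262 required, 7,255,239 in favor — not approved.

Not approved — the C shares did not give the required vote.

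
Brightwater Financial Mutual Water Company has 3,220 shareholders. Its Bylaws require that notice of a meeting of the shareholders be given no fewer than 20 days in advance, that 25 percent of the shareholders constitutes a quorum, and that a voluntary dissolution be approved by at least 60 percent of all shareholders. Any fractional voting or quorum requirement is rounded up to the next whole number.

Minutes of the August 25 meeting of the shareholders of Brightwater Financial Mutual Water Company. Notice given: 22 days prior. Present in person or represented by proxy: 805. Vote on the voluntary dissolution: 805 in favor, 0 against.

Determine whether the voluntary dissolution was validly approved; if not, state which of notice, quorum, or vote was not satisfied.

Notice: 22 days given; 20 required. Satisfied.
Quorum: 25% of 3,220 = 805; 805 present. Satisfied.
Vote: requires three-fifths of all shareholders (3,220); 3/5 of 3220 = 1932, so 1,932 needed; 805 in favor. Not satisfied.

Invalid — vote requirement not satisfied.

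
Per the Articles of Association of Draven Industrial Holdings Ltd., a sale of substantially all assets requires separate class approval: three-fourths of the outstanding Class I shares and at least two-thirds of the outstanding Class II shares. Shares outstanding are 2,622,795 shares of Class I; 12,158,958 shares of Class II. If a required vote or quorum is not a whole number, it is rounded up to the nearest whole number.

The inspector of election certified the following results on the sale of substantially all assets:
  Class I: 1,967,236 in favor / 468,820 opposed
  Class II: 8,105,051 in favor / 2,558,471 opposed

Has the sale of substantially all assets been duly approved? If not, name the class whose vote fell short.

Not approved — the Class II shares did not give the required vote.

Class I: 3/4 of 2622795 = 1967096.25, rounded up to 1967097; 1,967,097 required, 1,967,236 in favor — approved.
Class II: 2/3 of 12158958 = 8105972; 8,105,972 required, 8,105,051 in favor — not approved.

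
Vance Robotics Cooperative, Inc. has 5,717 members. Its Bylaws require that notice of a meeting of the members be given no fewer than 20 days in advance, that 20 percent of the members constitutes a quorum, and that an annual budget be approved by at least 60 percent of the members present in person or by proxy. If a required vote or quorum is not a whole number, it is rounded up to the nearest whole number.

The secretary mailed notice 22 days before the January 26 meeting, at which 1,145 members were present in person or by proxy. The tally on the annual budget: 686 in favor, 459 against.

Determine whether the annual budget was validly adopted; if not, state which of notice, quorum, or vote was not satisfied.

Invalid — vote requirement not satisfied.

Notice: 22 days given; 20 required. Satisfied.
Quorum: 20% of 5,717 = 1,143.40, rounded up to 1,144; 1,145 present. Satisfied.
Vote: requires three-fifths of those present (1,145); 3/5 of 1145 = 687, so 687 needed; 686 in favor. Not satisfied.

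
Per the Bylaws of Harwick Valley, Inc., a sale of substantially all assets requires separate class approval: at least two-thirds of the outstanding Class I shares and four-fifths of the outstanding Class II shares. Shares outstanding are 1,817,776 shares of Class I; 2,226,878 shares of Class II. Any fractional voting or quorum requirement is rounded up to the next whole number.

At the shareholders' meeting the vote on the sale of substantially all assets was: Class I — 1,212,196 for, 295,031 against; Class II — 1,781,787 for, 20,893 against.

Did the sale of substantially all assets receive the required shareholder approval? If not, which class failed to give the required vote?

Approved — every class gave the required vote.

Class I: 2/3 of 1817776 = 1211850.67, rounded up to 1211851; 1,211,851 required, 1,212,196 in favor — approved.
Class II: 4/5 of 2226878 = 1781502.40, rounded up to 1781503; 1,781,503 required, 1,781,787 in favor — approved.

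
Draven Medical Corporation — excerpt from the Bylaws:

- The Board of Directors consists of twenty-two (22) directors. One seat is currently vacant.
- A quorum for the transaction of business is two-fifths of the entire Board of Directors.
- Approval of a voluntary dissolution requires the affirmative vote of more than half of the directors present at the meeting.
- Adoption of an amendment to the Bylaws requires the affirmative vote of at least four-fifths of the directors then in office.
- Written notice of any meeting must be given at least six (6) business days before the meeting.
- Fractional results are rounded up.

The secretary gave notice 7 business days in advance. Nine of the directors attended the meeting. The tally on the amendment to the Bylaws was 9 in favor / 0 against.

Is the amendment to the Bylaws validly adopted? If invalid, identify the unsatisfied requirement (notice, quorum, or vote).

Notice: 7 business days given; 6 required (7 ≥ 6). Satisfied.
Quorum: 9 present; quorum is 9. Satisfied.
Vote: the amendment to the Bylaws requires four-fifths of the directors then in office (21). 4/5 of 21 = 16.80, rounded up to 17, so 17 affirmative votes are needed; 9 voted in favor. Not satisfied.

Invalid — vote requirement not satisfied.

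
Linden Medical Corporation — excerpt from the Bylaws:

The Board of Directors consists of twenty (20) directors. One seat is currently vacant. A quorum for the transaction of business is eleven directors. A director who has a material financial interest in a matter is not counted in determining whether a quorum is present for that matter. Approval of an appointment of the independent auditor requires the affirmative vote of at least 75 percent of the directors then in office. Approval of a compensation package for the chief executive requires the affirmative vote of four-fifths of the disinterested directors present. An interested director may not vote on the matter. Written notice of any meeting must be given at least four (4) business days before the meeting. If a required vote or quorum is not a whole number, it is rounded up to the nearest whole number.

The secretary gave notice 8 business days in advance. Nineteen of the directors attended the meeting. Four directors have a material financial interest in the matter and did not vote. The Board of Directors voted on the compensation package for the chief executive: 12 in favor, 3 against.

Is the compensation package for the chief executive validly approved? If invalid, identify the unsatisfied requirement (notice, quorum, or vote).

Notice: 8 business days given; 4 required (8 ≥ 4). Satisfied.
Quorum: 19 present, but the 4 interested directors do not count, leaving 15. Quorum is 11. Satisfied.
Vote: the compensation package for the chief executive requires four-fifths of the disinterested directors present (19 − 4 = 15). 4/5 of 15 = 12, so 12 affirmative votes are needed; 12 voted in favor. Satisfied.

Valid — all requirements satisfied.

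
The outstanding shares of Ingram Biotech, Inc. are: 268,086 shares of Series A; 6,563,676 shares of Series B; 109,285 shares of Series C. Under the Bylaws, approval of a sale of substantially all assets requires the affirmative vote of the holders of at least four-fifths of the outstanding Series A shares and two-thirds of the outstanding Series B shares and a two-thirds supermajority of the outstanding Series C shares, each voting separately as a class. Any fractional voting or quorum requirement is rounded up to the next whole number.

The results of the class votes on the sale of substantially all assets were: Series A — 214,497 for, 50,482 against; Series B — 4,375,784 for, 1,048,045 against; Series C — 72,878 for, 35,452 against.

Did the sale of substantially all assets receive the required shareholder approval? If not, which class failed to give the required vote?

Approved — every class gave the required vote.

Series A: 4/5 of 268086 = 214468.80, rounded up to 214469; 214,469 required, 214,497 in favor — approved.
Series B: 2/3 of 6563676 = 4375784; 4,375,784 required, 4,375,784 in favor — approved.
Series C: 2/3 of 109285 = 72856.67, rounded up to 72857; 72,857 required, 72,878 in favor — approved.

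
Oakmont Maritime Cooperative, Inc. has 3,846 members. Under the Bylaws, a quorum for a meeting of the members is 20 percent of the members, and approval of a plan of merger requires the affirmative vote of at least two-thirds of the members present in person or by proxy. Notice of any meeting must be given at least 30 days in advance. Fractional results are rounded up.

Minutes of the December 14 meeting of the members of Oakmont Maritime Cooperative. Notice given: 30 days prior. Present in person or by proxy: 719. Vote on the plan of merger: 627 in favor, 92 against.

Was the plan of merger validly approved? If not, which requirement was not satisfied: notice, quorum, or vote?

Notice: 30 days given; 30 required. Satisfied.
Quorum: 20% of 3,846 = 769.20, rounded up to 770; 719 present. Not satisfied.
Vote: requires two-thirds of those present (719); 2/3 of 719 = 479.33, rounded up to 480, so 480 needed; 627 in favor. Satisfied.

Invalid — quorum requirement not satisfied.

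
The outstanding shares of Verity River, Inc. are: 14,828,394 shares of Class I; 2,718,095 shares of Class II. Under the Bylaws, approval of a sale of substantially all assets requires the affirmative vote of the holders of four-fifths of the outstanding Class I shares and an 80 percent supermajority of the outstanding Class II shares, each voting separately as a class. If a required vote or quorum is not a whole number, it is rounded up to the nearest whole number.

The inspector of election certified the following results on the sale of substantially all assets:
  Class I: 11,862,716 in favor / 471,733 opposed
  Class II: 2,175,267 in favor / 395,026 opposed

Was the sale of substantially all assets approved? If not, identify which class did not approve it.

Class I: 4/5 of 14828394 = 11862715.20, rounded up to 11862716; 11,862,716 required, 11,862,716 in favor — approved.
Class II: 4/5 of 2718095 = 2174476; 2,174,476 required, 2,175,267 in favor — approved.

Approved — every class gave the required vote.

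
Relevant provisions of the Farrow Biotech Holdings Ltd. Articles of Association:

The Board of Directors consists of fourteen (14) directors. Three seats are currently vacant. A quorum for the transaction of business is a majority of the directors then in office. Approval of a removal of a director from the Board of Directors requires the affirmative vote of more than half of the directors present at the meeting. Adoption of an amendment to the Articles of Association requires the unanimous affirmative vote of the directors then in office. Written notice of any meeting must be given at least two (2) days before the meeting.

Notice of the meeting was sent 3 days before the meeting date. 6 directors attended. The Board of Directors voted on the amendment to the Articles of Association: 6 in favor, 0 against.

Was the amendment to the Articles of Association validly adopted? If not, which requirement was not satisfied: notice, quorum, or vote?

Invalid — vote requirement not satisfied.

Notice: 3 days given; 2 required (3 ≥ 2). Satisfied.
Quorum: 6 present; quorum is 6. Satisfied.
Vote: the amendment to the Articles of Association requires the unanimous vote of the directors then in office (11). Unanimous means all 11, so 11 affirmative votes are needed; 6 voted in favor. Not satisfied.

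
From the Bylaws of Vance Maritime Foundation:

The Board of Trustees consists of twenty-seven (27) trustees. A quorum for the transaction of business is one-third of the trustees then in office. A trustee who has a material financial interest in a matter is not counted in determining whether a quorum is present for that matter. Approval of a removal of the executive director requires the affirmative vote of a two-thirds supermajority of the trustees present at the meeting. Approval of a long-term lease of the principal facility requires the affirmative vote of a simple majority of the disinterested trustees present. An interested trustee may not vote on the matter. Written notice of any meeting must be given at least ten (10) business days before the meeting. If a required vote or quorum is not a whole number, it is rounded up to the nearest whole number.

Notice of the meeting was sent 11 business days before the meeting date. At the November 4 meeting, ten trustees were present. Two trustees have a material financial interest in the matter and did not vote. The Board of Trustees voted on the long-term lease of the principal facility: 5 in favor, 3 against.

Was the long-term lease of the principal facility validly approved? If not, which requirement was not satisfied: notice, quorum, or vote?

Notice: 11 business days given; 10 required (11 ≥ 10). Satisfied.
Quorum: 10 present, but the 2 interested trustees do not count, leaving 8. Quorum is 9. Not satisfied.
Vote: the long-term lease of the principal facility requires a majority of the disinterested trustees present (10 − 2 = 8). A majority of 8 is 5, so 5 affirmative votes are needed; 5 voted in favor. Satisfied. (Moot — without a quorum no business can be validly transacted.)

Invalid — quorum requirement not satisfied.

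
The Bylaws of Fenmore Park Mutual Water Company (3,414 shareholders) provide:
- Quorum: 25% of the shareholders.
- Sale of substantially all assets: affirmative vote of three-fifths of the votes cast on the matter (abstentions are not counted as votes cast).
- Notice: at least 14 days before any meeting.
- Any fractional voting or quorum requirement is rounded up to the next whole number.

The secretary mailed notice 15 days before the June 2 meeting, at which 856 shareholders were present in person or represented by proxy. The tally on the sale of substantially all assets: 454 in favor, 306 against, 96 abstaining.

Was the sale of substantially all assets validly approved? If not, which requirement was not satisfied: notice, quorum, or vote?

Invalid — vote requirement not satisfied.

Notice: 15 days given; 14 required. Satisfied.
Quorum: 25% of 3,414 = 853.50, rounded up to 854; 856 present. Satisfied.
Vote: requires three-fifths of the votes cast (856 − 96 abstaining = 760); 3/5 of 760 = 456, so 456 needed; 454 in favor. Not satisfied.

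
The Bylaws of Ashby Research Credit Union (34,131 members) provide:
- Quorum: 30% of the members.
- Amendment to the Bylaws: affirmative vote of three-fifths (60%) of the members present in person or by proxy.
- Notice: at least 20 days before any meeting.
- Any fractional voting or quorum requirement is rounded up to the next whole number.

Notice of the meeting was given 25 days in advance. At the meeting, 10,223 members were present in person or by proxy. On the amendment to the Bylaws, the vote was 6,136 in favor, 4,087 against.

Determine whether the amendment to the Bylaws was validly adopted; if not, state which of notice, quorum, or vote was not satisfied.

Invalid — quorum requirement not satisfied.

Notice: 25 days given; 20 required. Satisfied.
Quorum: 30% of 34,131 = 10,239.30, rounded up to 10,240; 10,223 present. Not satisfied.
Vote: requires three-fifths of those present (10,223); 3/5 of 10223 = 6133.80, rounded up to 6134, so 6,134 needed; 6,136 in favor. Satisfied.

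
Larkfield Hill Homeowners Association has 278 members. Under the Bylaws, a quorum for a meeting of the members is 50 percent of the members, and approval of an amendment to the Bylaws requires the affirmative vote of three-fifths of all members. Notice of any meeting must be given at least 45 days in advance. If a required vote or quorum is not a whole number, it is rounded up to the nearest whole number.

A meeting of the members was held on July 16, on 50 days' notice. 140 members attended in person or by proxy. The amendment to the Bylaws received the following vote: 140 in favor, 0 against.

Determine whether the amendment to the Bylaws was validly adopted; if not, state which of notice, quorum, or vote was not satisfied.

Invalid — vote requirement not satisfied.

Notice: 50 days given; 45 required. Satisfied.
Quorum: 50% of 278 = 139; 140 present. Satisfied.
Vote: requires three-fifths of all members (278); 3/5 of 278 = 166.80, rounded up to 167, so 167 needed; 140 in favor. Not satisfied.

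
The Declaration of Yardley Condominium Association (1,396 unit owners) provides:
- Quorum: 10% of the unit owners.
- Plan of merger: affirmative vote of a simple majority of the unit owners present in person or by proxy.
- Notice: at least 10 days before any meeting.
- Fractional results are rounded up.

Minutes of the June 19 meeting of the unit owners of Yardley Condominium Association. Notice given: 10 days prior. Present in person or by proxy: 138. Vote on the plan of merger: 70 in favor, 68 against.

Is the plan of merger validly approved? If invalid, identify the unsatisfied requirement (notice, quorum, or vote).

Invalid — quorum requirement not satisfied.

Notice: 10 days given; 10 required. Satisfied.
Quorum: 10% of 1,396 = 139.60, rounded up to 140; 138 present. Not satisfied.
Vote: requires a majority of those present (138); a majority of 138 is 70, so 70 needed; 70 in favor. Satisfied.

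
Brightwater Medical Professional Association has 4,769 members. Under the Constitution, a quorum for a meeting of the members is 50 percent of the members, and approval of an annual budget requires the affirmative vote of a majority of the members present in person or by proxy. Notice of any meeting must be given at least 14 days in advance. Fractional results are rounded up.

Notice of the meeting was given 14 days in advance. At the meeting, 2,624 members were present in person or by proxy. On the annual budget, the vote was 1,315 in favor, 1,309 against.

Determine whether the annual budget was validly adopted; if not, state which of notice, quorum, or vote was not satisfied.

Valid — all requirements satisfied.

Notice: 14 days given; 14 required. Satisfied.
Quorum: 50% of 4,769 = 2,384.50, rounded up to 2,385; 2,624 present. Satisfied.
Vote: requires a majority of those present (2,624); a majority of 2624 is 1313, so 1,313 needed; 1,315 in favor. Satisfied.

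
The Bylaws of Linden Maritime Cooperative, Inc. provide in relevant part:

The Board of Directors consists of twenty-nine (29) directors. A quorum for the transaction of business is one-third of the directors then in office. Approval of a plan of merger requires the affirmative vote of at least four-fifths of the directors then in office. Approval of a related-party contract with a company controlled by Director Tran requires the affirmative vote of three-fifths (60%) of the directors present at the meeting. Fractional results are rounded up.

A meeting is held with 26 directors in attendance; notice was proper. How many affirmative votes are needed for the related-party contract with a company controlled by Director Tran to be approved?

16

The related-party contract with a company controlled by Director Tran requires three-fifths of the directors present (26).
3/5 of 26 = 15.60, rounded up to 16.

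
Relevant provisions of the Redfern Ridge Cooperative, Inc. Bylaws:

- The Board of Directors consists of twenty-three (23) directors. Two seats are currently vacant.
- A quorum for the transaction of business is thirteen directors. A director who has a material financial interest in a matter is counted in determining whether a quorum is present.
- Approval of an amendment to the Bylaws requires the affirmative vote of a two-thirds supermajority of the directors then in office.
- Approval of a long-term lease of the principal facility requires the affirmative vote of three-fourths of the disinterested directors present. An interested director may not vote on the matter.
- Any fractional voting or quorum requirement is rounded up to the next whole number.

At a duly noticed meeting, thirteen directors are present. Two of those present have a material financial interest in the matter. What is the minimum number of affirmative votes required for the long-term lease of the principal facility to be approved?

9

The long-term lease of the principal facility requires three-fourths of the disinterested directors present (13 − 2 = 11).
3/4 of 11 = 8.25, rounded up to 9.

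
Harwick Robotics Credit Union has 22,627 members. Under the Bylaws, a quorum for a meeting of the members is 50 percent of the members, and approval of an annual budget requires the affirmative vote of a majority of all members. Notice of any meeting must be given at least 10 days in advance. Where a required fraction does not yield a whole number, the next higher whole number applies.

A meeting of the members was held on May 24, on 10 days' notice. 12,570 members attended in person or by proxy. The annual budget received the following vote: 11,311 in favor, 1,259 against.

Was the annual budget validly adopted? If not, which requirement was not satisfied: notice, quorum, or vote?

Notice: 10 days given; 10 required. Satisfied.
Quorum: 50% of 22,627 = 11,313.50, rounded up to 11,314; 12,570 present. Satisfied.
Vote: requires a majority of all members (22,627); a majority of 22627 is 11314, so 11,314 needed; 11,311 in favor. Not satisfied.

Invalid — vote requirement not satisfied.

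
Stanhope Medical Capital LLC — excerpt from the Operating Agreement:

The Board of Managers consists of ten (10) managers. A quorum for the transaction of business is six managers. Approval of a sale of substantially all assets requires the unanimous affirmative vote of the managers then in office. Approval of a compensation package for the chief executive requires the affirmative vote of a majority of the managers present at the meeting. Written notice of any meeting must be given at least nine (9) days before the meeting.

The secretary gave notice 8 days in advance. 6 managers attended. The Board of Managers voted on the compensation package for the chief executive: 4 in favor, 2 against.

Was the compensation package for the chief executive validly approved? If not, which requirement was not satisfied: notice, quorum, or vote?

Invalid — notice requirement not satisfied.

Notice: 8 days given; 9 required (8 < 9). Not satisfied.
Quorum: 6 present; quorum is 6. Satisfied.
Vote: the compensation package for the chief executive requires a majority of the managers present (6). A majority of 6 is 4, so 4 affirmative votes are needed; 4 voted in favor. Satisfied.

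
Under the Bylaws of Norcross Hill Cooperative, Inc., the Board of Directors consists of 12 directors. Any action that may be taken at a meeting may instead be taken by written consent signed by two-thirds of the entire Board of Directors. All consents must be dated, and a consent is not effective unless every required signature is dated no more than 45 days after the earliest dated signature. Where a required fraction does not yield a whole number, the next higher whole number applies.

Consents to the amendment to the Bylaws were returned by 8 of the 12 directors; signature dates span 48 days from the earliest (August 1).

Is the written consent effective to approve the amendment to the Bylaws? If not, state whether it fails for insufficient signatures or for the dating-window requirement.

Signatures required: two-thirds of 12 — 2/3 of 12 = 8, so 8 needed; 8 signed. Sufficient.
Dating window: the latest signature is 48 days after the earliest; the limit is 45 days. Outside the window.

Not effective — dating-window requirement not satisfied.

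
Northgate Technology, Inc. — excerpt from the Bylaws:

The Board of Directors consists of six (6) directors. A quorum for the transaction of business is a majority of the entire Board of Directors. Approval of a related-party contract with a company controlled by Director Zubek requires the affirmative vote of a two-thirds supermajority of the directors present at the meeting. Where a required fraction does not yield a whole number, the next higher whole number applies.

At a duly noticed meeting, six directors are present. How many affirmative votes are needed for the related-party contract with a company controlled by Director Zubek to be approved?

4

The related-party contract with a company controlled by Director Zubek requires two-thirds of the directors present (6).
2/3 of 6 = 4.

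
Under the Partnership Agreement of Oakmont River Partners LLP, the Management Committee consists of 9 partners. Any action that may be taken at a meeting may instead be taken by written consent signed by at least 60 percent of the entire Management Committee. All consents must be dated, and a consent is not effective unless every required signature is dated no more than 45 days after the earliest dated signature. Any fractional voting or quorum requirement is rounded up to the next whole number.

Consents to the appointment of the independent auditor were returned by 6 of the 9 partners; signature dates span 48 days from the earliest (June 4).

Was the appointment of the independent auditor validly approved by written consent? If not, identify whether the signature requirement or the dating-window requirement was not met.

Signatures required: at least 60 percent of 9 — 3/5 of 9 = 5.40, rounded up to 6, so 6 needed; 6 signed. Sufficient.
Dating window: the latest signature is 48 days after the earliest; the limit is 45 days. Outside the window.

Not effective — dating-window requirement not satisfied.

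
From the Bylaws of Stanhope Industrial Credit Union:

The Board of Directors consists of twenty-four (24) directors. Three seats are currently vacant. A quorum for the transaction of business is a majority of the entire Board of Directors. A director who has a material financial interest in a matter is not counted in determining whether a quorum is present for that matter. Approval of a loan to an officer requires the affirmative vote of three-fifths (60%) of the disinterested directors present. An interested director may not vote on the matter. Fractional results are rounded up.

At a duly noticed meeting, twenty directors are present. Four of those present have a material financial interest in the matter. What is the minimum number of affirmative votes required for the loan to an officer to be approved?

10

The loan to an officer requires three-fifths of the disinterested directors present (20 − 4 = 16).
3/5 of 16 = 9.60, rounded up to 10.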